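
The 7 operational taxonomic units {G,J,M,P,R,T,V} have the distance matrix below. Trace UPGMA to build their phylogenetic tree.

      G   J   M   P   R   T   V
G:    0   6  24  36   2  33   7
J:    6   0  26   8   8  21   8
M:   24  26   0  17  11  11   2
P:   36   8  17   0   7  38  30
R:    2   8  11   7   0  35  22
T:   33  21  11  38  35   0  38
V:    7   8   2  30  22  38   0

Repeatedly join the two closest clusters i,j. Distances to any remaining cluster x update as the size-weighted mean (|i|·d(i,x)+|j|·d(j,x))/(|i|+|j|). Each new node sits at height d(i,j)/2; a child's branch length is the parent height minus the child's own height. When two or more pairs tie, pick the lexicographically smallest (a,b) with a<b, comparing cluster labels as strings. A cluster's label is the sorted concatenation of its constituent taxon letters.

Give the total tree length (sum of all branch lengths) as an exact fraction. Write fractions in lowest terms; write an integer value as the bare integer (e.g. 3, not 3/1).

1. join G+R (d=2) ⇒ GR; edges |G|=1, |R|=1
  updated: d(GR,J)=7, d(GR,M)=35/2, d(GR,P)=43/2, d(GR,T)=34, d(GR,V)=29/2
2. join M+V (d=2) ⇒ MV; edges |M|=1, |V|=1
  updated: d(GR,MV)=16, d(J,MV)=17, d(MV,P)=47/2, d(MV,T)=49/2
3. join GR+J (d=7) ⇒ GJR; edges |GR|=5/2, |J|=7/2
  updated: d(GJR,MV)=49/3, d(GJR,P)=17, d(GJR,T)=89/3
4. join GJR+MV (d=49/3) ⇒ GJMRV; edges |GJR|=14/3, |MV|=43/6
  updated: d(GJMRV,P)=98/5, d(GJMRV,T)=138/5
5. join GJMRV+P (d=98/5) ⇒ GJMPRV; edges |GJMRV|=49/30, |P|=49/5
  updated: d(GJMPRV,T)=88/3
6. join GJMPRV+T (d=88/3) ⇒ GJMPRTV; edges |GJMPRV|=73/15, |T|=44/3
final tree: (((((G:1,R:1):5/2,J:7/2):14/3,(M:1,V:1):43/6):49/30,P:49/5):73/15,T:44/3)
total length: 264/5

264/5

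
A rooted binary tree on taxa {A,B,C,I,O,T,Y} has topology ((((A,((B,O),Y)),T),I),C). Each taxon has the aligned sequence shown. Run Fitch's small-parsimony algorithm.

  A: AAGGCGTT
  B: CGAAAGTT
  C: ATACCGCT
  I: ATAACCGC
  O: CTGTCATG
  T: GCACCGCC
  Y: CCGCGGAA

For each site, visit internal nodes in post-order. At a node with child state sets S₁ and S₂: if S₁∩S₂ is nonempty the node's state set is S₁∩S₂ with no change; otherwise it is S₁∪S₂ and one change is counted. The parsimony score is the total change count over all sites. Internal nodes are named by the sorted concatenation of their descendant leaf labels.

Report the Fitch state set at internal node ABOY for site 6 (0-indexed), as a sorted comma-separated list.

site 0, node BO: B={C} ∩ O={C} → {C} (+0)
site 0, node BOY: BO={C} ∩ Y={C} → {C} (+0)
site 0, node ABOY: A={A} ∪ BOY={C} → {A,C} (+1)
site 0, node ABOTY: ABOY={A,C} ∪ T={G} → {A,C,G} (+1)
site 0, node ABIOTY: ABOTY={A,C,G} ∩ I={A} → {A} (+0)
site 0, node ABCIOTY: ABIOTY={A} ∩ C={A} → {A} (+0)
site 1, node BO: B={G} ∪ O={T} → {G,T} (+1)
site 1, node BOY: BO={G,T} ∪ Y={C} → {C,G,T} (+1)
site 1, node ABOY: A={A} ∪ BOY={C,G,T} → {A,C,G,T} (+1)
site 1, node ABOTY: ABOY={A,C,G,T} ∩ T={C} → {C} (+0)
site 1, node ABIOTY: ABOTY={C} ∪ I={T} → {C,T} (+1)
site 1, node ABCIOTY: ABIOTY={C,T} ∩ C={T} → {T} (+0)
site 2, node BO: B={A} ∪ O={G} → {A,G} (+1)
site 2, node BOY: BO={A,G} ∩ Y={G} → {G} (+0)
site 2, node ABOY: A={G} ∩ BOY={G} → {G} (+0)
site 2, node ABOTY: ABOY={G} ∪ T={A} → {A,G} (+1)
site 2, node ABIOTY: ABOTY={A,G} ∩ I={A} → {A} (+0)
site 2, node ABCIOTY: ABIOTY={A} ∩ C={A} → {A} (+0)
site 3, node BO: B={A} ∪ O={T} → {A,T} (+1)
site 3, node BOY: BO={A,T} ∪ Y={C} → {A,C,T} (+1)
site 3, node ABOY: A={G} ∪ BOY={A,C,T} → {A,C,G,T} (+1)
site 3, node ABOTY: ABOY={A,C,G,T} ∩ T={C} → {C} (+0)
site 3, node ABIOTY: ABOTY={C} ∪ I={A} → {A,C} (+1)
site 3, node ABCIOTY: ABIOTY={A,C} ∩ C={C} → {C} (+0)
site 4, node BO: B={A} ∪ O={C} → {A,C} (+1)
site 4, node BOY: BO={A,C} ∪ Y={G} → {A,C,G} (+1)
site 4, node ABOY: A={C} ∩ BOY={A,C,G} → {C} (+0)
site 4, node ABOTY: ABOY={C} ∩ T={C} → {C} (+0)
site 4, node ABIOTY: ABOTY={C} ∩ I={C} → {C} (+0)
site 4, node ABCIOTY: ABIOTY={C} ∩ C={C} → {C} (+0)
site 5, node BO: B={G} ∪ O={A} → {A,G} (+1)
site 5, node BOY: BO={A,G} ∩ Y={G} → {G} (+0)
site 5, node ABOY: A={G} ∩ BOY={G} → {G} (+0)
site 5, node ABOTY: ABOY={G} ∩ T={G} → {G} (+0)
site 5, node ABIOTY: ABOTY={G} ∪ I={C} → {C,G} (+1)
site 5, node ABCIOTY: ABIOTY={C,G} ∩ C={G} → {G} (+0)
site 6, node BO: B={T} ∩ O={T} → {T} (+0)
site 6, node BOY: BO={T} ∪ Y={A} → {A,T} (+1)
site 6, node ABOY: A={T} ∩ BOY={A,T} → {T} (+0)
site 6, node ABOTY: ABOY={T} ∪ T={C} → {C,T} (+1)
site 6, node ABIOTY: ABOTY={C,T} ∪ I={G} → {C,G,T} (+1)
site 6, node ABCIOTY: ABIOTY={C,G,T} ∩ C={C} → {C} (+0)
site 7, node BO: B={T} ∪ O={G} → {G,T} (+1)
site 7, node BOY: BO={G,T} ∪ Y={A} → {A,G,T} (+1)
site 7, node ABOY: A={T} ∩ BOY={A,G,T} → {T} (+0)
site 7, node ABOTY: ABOY={T} ∪ T={C} → {C,T} (+1)
site 7, node ABIOTY: ABOTY={C,T} ∩ I={C} → {C} (+0)
site 7, node ABCIOTY: ABIOTY={C} ∪ C={T} → {C,T} (+1)
per-site changes: [2, 4, 2, 4, 2, 2, 3, 4]; total = 23

T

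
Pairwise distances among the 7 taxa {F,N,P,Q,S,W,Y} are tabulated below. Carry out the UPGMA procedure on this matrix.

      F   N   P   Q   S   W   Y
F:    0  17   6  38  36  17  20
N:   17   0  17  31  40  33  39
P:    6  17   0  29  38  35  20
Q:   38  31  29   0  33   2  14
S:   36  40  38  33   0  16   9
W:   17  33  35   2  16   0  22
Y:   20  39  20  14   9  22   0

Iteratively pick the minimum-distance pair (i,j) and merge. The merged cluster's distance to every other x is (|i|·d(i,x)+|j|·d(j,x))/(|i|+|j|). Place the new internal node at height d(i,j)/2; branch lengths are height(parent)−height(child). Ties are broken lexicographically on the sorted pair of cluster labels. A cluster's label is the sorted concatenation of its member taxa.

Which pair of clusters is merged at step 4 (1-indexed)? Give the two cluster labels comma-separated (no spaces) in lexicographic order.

iteration 1: select Q,W (d=2); attach at lengths (1, 1); label the merged cluster QW
  updated: d(F,QW)=55/2, d(N,QW)=32, d(P,QW)=32, d(QW,S)=49/2, d(QW,Y)=18
iteration 2: select F,P (d=6); attach at lengths (3, 3); label the merged cluster FP
  updated: d(FP,N)=17, d(FP,QW)=119/4, d(FP,S)=37, d(FP,Y)=20
iteration 3: select S,Y (d=9); attach at lengths (9/2, 9/2); label the merged cluster SY
  updated: d(FP,SY)=57/2, d(N,SY)=79/2, d(QW,SY)=85/4
iteration 4: select FP,N (d=17); attach at lengths (11/2, 17/2); label the merged cluster FNP
  updated: d(FNP,QW)=61/2, d(FNP,SY)=193/6
iteration 5: select QW,SY (d=85/4); attach at lengths (77/8, 49/8); label the merged cluster QSWY
  updated: d(FNP,QSWY)=94/3
iteration 6: select FNP,QSWY (d=94/3); attach at lengths (43/6, 121/24); label the merged cluster FNPQSWY
final tree: (((F:3,P:3):11/2,N:17/2):43/6,((Q:1,W:1):77/8,(S:9/2,Y:9/2):49/8):121/24)
total length: 1415/24

FP,N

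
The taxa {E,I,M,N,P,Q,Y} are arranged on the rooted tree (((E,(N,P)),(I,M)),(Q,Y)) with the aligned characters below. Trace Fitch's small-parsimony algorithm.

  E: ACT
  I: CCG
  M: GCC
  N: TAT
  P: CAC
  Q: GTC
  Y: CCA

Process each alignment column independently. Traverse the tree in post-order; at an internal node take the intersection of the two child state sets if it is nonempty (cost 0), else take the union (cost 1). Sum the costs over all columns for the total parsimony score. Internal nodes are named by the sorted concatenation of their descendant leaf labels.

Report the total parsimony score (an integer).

10

NP@0: {T} ∪ {C} = {C,T} (union, +1)
ENP@0: {A} ∪ {C,T} = {A,C,T} (union, +1)
IM@0: {C} ∪ {G} = {C,G} (union, +1)
EIMNP@0: {A,C,T} ∩ {C,G} = {C} (intersection, +0)
QY@0: {G} ∪ {C} = {C,G} (union, +1)
EIMNPQY@0: {C} ∩ {C,G} = {C} (intersection, +0)
NP@1: {A} ∩ {A} = {A} (intersection, +0)
ENP@1: {C} ∪ {A} = {A,C} (union, +1)
IM@1: {C} ∩ {C} = {C} (intersection, +0)
EIMNP@1: {A,C} ∩ {C} = {C} (intersection, +0)
QY@1: {T} ∪ {C} = {C,T} (union, +1)
EIMNPQY@1: {C} ∩ {C,T} = {C} (intersection, +0)
NP@2: {T} ∪ {C} = {C,T} (union, +1)
ENP@2: {T} ∩ {C,T} = {T} (intersection, +0)
IM@2: {G} ∪ {C} = {C,G} (union, +1)
EIMNP@2: {T} ∪ {C,G} = {C,G,T} (union, +1)
QY@2: {C} ∪ {A} = {A,C} (union, +1)
EIMNPQY@2: {C,G,T} ∩ {A,C} = {C} (intersection, +0)
per-site changes: [4, 2, 4]; total = 10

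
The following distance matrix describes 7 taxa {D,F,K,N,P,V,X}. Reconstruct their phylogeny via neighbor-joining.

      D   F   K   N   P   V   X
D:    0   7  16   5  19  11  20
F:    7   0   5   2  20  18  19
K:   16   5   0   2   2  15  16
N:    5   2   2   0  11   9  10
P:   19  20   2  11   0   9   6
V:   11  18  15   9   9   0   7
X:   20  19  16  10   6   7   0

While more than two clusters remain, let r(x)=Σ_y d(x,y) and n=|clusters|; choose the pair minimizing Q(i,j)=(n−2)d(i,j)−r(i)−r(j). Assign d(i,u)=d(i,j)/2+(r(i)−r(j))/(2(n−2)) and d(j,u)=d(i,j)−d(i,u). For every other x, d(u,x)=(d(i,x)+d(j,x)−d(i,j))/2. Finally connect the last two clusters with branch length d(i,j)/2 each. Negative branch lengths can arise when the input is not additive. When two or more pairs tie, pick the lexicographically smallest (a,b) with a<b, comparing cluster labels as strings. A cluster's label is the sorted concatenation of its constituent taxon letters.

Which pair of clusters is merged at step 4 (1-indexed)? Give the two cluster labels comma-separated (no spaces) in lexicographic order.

1. join P+X (d=6, Q=-115) ⇒ PX; edges |P|=19/10, |X|=41/10
  updated: d(D,PX)=33/2, d(F,PX)=33/2, d(K,PX)=6, d(N,PX)=15/2, d(PX,V)=5
2. join PX+V (d=5, Q=-179/2) ⇒ PVX; edges |PX|=27/16, |V|=53/16
  updated: d(D,PVX)=45/4, d(F,PVX)=59/4, d(K,PVX)=8, d(N,PVX)=23/4
3. join D+F (d=7, Q=-47) ⇒ DF; edges |D|=21/4, |F|=7/4
  updated: d(DF,K)=7, d(DF,N)=0, d(DF,PVX)=19/2
4. join DF+N (d=0, Q=-97/4) ⇒ DFN; edges |DF|=35/16, |N|=-35/16
  updated: d(DFN,K)=9/2, d(DFN,PVX)=61/8
5. join DFN+K (d=9/2, Q=-161/8) ⇒ DFKN; edges |DFN|=33/16, |K|=39/16
  updated: d(DFKN,PVX)=89/16
6. join DFKN+PVX (d=89/16) ⇒ DFKNPVX; edges |DFKN|=89/32, |PVX|=89/32
final tree: ((((D:21/4,F:7/4):35/16,N:-35/16):33/16,K:39/16):89/32,((P:19/10,X:41/10):27/16,V:53/16):89/32)
total length: 449/16

DF,N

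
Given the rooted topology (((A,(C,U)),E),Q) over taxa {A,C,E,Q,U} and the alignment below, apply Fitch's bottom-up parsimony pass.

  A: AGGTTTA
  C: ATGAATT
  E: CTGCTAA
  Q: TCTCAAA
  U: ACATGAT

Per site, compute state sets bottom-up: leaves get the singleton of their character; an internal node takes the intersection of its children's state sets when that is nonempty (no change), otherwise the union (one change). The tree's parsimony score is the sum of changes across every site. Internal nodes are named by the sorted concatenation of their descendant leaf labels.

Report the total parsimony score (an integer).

15

[col 0] CU: children C:{A}, U:{A} ∩→ {A}; cost 0
[col 0] ACU: children A:{A}, CU:{A} ∩→ {A}; cost 0
[col 0] ACEU: children ACU:{A}, E:{C} ∪→ {A,C}; cost 1
[col 0] ACEQU: children ACEU:{A,C}, Q:{T} ∪→ {A,C,T}; cost 1
[col 1] CU: children C:{T}, U:{C} ∪→ {C,T}; cost 1
[col 1] ACU: children A:{G}, CU:{C,T} ∪→ {C,G,T}; cost 1
[col 1] ACEU: children ACU:{C,G,T}, E:{T} ∩→ {T}; cost 0
[col 1] ACEQU: children ACEU:{T}, Q:{C} ∪→ {C,T}; cost 1
[col 2] CU: children C:{G}, U:{A} ∪→ {A,G}; cost 1
[col 2] ACU: children A:{G}, CU:{A,G} ∩→ {G}; cost 0
[col 2] ACEU: children ACU:{G}, E:{G} ∩→ {G}; cost 0
[col 2] ACEQU: children ACEU:{G}, Q:{T} ∪→ {G,T}; cost 1
[col 3] CU: children C:{A}, U:{T} ∪→ {A,T}; cost 1
[col 3] ACU: children A:{T}, CU:{A,T} ∩→ {T}; cost 0
[col 3] ACEU: children ACU:{T}, E:{C} ∪→ {C,T}; cost 1
[col 3] ACEQU: children ACEU:{C,T}, Q:{C} ∩→ {C}; cost 0
[col 4] CU: children C:{A}, U:{G} ∪→ {A,G}; cost 1
[col 4] ACU: children A:{T}, CU:{A,G} ∪→ {A,G,T}; cost 1
[col 4] ACEU: children ACU:{A,G,T}, E:{T} ∩→ {T}; cost 0
[col 4] ACEQU: children ACEU:{T}, Q:{A} ∪→ {A,T}; cost 1
[col 5] CU: children C:{T}, U:{A} ∪→ {A,T}; cost 1
[col 5] ACU: children A:{T}, CU:{A,T} ∩→ {T}; cost 0
[col 5] ACEU: children ACU:{T}, E:{A} ∪→ {A,T}; cost 1
[col 5] ACEQU: children ACEU:{A,T}, Q:{A} ∩→ {A}; cost 0
[col 6] CU: children C:{T}, U:{T} ∩→ {T}; cost 0
[col 6] ACU: children A:{A}, CU:{T} ∪→ {A,T}; cost 1
[col 6] ACEU: children ACU:{A,T}, E:{A} ∩→ {A}; cost 0
[col 6] ACEQU: children ACEU:{A}, Q:{A} ∩→ {A}; cost 0
per-site changes: [2, 3, 2, 2, 3, 2, 1]; total = 15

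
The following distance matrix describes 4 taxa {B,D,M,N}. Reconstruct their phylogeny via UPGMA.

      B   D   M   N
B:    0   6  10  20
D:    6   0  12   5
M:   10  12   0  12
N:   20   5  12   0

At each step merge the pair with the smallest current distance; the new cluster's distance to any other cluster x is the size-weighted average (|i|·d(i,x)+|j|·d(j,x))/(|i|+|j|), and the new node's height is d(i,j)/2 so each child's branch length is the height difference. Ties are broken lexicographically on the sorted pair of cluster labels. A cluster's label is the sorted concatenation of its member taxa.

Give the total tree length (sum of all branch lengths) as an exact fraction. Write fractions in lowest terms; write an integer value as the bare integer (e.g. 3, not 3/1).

20

step 1: merge (D,N) at d=5; branch lengths D→5/2, N→5/2; new cluster DN
  updated: d(B,DN)=13, d(DN,M)=12
step 2: merge (B,M) at d=10; branch lengths B→5, M→5; new cluster BM
  updated: d(BM,DN)=25/2
step 3: merge (BM,DN) at d=25/2; branch lengths BM→5/4, DN→15/4; new cluster BDMN
final tree: ((B:5,M:5):5/4,(D:5/2,N:5/2):15/4)
total length: 20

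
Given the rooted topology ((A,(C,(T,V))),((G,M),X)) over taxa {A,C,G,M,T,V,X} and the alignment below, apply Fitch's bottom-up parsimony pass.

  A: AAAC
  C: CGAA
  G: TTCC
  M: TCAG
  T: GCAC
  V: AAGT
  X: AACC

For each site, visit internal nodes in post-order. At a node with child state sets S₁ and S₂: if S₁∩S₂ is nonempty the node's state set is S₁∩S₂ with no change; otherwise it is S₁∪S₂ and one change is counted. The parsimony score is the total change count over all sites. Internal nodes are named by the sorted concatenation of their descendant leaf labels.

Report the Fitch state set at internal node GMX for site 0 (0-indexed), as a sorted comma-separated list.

A,T

site 0, node TV: T={G} ∪ V={A} → {A,G} (+1)
site 0, node CTV: C={C} ∪ TV={A,G} → {A,C,G} (+1)
site 0, node ACTV: A={A} ∩ CTV={A,C,G} → {A} (+0)
site 0, node GM: G={T} ∩ M={T} → {T} (+0)
site 0, node GMX: GM={T} ∪ X={A} → {A,T} (+1)
site 0, node ACGMTVX: ACTV={A} ∩ GMX={A,T} → {A} (+0)
site 1, node TV: T={C} ∪ V={A} → {A,C} (+1)
site 1, node CTV: C={G} ∪ TV={A,C} → {A,C,G} (+1)
site 1, node ACTV: A={A} ∩ CTV={A,C,G} → {A} (+0)
site 1, node GM: G={T} ∪ M={C} → {C,T} (+1)
site 1, node GMX: GM={C,T} ∪ X={A} → {A,C,T} (+1)
site 1, node ACGMTVX: ACTV={A} ∩ GMX={A,C,T} → {A} (+0)
site 2, node TV: T={A} ∪ V={G} → {A,G} (+1)
site 2, node CTV: C={A} ∩ TV={A,G} → {A} (+0)
site 2, node ACTV: A={A} ∩ CTV={A} → {A} (+0)
site 2, node GM: G={C} ∪ M={A} → {A,C} (+1)
site 2, node GMX: GM={A,C} ∩ X={C} → {C} (+0)
site 2, node ACGMTVX: ACTV={A} ∪ GMX={C} → {A,C} (+1)
site 3, node TV: T={C} ∪ V={T} → {C,T} (+1)
site 3, node CTV: C={A} ∪ TV={C,T} → {A,C,T} (+1)
site 3, node ACTV: A={C} ∩ CTV={A,C,T} → {C} (+0)
site 3, node GM: G={C} ∪ M={G} → {C,G} (+1)
site 3, node GMX: GM={C,G} ∩ X={C} → {C} (+0)
site 3, node ACGMTVX: ACTV={C} ∩ GMX={C} → {C} (+0)
per-site changes: [3, 4, 3, 3]; total = 13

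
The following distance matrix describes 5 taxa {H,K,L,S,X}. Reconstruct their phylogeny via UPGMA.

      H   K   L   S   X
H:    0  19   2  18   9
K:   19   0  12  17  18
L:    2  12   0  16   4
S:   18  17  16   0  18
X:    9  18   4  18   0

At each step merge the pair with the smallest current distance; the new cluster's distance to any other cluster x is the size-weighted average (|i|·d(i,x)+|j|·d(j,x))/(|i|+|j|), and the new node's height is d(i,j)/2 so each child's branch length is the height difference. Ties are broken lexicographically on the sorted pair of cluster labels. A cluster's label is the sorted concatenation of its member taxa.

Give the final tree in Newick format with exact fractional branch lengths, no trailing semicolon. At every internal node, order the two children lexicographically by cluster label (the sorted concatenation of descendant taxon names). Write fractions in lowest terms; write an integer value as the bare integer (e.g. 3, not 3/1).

((((H:1,L:1):9/4,X:13/4):59/12,K:49/6):11/24,S:69/8)

iteration 1: select H,L (d=2); attach at lengths (1, 1); label the merged cluster HL
  updated: d(HL,K)=31/2, d(HL,S)=17, d(HL,X)=13/2
iteration 2: select HL,X (d=13/2); attach at lengths (9/4, 13/4); label the merged cluster HLX
  updated: d(HLX,K)=49/3, d(HLX,S)=52/3
iteration 3: select HLX,K (d=49/3); attach at lengths (59/12, 49/6); label the merged cluster HKLX
  updated: d(HKLX,S)=69/4
iteration 4: select HKLX,S (d=69/4); attach at lengths (11/24, 69/8); label the merged cluster HKLSX
final tree: ((((H:1,L:1):9/4,X:13/4):59/12,K:49/6):11/24,S:69/8)
total length: 89/3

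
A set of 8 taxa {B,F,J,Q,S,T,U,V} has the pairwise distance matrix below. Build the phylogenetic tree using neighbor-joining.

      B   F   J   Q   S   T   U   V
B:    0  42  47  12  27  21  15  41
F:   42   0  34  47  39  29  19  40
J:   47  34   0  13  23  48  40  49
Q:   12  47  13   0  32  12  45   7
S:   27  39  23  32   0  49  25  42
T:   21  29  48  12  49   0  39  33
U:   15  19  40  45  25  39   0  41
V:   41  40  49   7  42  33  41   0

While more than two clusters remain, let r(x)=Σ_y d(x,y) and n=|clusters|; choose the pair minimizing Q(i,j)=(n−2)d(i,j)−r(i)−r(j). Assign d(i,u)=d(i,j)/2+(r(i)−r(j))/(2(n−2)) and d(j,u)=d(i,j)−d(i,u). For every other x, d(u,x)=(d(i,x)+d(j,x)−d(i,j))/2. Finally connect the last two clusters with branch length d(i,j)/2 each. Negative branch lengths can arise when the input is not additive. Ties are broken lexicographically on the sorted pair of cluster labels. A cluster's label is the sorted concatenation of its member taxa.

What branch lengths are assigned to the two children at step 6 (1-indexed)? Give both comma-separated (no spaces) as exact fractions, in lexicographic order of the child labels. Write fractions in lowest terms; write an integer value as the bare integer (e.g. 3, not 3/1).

1. join Q+V (d=7, Q=-379) ⇒ QV; edges |Q|=-43/12, |V|=127/12
  updated: d(B,QV)=23, d(F,QV)=40, d(J,QV)=55/2, d(QV,S)=67/2, d(QV,T)=19, d(QV,U)=79/2
2. join J+S (d=23, Q=-301) ⇒ JS; edges |J|=69/5, |S|=46/5
  updated: d(B,JS)=51/2, d(F,JS)=25, d(JS,QV)=19, d(JS,T)=37, d(JS,U)=21
3. join F+U (d=19, Q=-425/2) ⇒ FU; edges |F|=195/16, |U|=109/16
  updated: d(B,FU)=19, d(FU,JS)=27/2, d(FU,QV)=121/4, d(FU,T)=49/2
4. join FU+JS (d=27/2, Q=-567/4) ⇒ FJSU; edges |FU|=131/24, |JS|=193/24
  updated: d(B,FJSU)=31/2, d(FJSU,QV)=143/8, d(FJSU,T)=24
5. join B+FJSU (d=31/2, Q=-687/8) ⇒ BFJSU; edges |B|=265/32, |FJSU|=231/32
  updated: d(BFJSU,QV)=203/16, d(BFJSU,T)=59/4
6. join BFJSU+QV (d=203/16, Q=-743/16) ⇒ BFJQSUV; edges |BFJSU|=135/32, |QV|=271/32
  updated: d(BFJQSUV,T)=337/32
7. join BFJQSUV+T (d=337/32) ⇒ BFJQSTUV; edges |BFJQSUV|=337/64, |T|=337/64
final tree: (((B:265/32,((F:195/16,U:109/16):131/24,(J:69/5,S:46/5):193/24):231/32):135/32,(Q:-43/12,V:127/12):271/32):337/64,T:337/64)
total length: 3239/32

135/32,271/32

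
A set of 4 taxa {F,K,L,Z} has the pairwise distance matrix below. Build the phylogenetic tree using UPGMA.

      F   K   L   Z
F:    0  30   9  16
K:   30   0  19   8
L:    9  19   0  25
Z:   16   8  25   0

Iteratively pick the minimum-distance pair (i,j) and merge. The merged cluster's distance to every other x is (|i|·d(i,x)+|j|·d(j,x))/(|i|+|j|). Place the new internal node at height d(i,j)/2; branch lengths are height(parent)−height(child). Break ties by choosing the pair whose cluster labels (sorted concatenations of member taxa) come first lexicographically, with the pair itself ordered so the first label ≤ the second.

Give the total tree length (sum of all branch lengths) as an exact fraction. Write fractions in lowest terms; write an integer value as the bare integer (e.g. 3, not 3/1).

31

iteration 1: select K,Z (d=8); attach at lengths (4, 4); label the merged cluster KZ
  updated: d(F,KZ)=23, d(KZ,L)=22
iteration 2: select F,L (d=9); attach at lengths (9/2, 9/2); label the merged cluster FL
  updated: d(FL,KZ)=45/2
iteration 3: select FL,KZ (d=45/2); attach at lengths (27/4, 29/4); label the merged cluster FKLZ
final tree: ((F:9/2,L:9/2):27/4,(K:4,Z:4):29/4)
total length: 31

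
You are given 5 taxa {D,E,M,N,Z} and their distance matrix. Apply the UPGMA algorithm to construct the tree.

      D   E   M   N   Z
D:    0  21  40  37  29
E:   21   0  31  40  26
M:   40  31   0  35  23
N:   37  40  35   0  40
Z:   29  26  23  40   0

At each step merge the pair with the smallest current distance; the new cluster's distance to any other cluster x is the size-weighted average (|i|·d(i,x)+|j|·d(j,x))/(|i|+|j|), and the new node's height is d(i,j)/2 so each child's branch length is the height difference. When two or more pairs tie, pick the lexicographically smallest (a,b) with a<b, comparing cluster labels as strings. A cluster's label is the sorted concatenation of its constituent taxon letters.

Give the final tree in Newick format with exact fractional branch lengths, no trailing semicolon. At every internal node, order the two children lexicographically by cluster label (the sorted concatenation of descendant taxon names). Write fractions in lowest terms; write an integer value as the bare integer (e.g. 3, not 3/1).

iteration 1: select D,E (d=21); attach at lengths (21/2, 21/2); label the merged cluster DE
  updated: d(DE,M)=71/2, d(DE,N)=77/2, d(DE,Z)=55/2
iteration 2: select M,Z (d=23); attach at lengths (23/2, 23/2); label the merged cluster MZ
  updated: d(DE,MZ)=63/2, d(MZ,N)=75/2
iteration 3: select DE,MZ (d=63/2); attach at lengths (21/4, 17/4); label the merged cluster DEMZ
  updated: d(DEMZ,N)=38
iteration 4: select DEMZ,N (d=38); attach at lengths (13/4, 19); label the merged cluster DEMNZ
final tree: (((D:21/2,E:21/2):21/4,(M:23/2,Z:23/2):17/4):13/4,N:19)
total length: 303/4

(((D:21/2,E:21/2):21/4,(M:23/2,Z:23/2):17/4):13/4,N:19)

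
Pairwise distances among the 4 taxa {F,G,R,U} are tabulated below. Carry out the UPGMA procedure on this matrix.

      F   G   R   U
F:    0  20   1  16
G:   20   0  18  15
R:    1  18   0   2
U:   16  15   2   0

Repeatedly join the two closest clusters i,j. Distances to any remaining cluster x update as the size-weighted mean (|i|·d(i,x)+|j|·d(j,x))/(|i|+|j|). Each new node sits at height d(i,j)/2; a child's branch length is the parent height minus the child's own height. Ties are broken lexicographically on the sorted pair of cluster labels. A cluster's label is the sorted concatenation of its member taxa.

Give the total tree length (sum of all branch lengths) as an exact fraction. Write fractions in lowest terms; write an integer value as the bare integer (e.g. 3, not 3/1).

iteration 1: select F,R (d=1); attach at lengths (1/2, 1/2); label the merged cluster FR
  updated: d(FR,G)=19, d(FR,U)=9
iteration 2: select FR,U (d=9); attach at lengths (4, 9/2); label the merged cluster FRU
  updated: d(FRU,G)=53/3
iteration 3: select FRU,G (d=53/3); attach at lengths (13/3, 53/6); label the merged cluster FGRU
final tree: (((F:1/2,R:1/2):4,U:9/2):13/3,G:53/6)
total length: 68/3

68/3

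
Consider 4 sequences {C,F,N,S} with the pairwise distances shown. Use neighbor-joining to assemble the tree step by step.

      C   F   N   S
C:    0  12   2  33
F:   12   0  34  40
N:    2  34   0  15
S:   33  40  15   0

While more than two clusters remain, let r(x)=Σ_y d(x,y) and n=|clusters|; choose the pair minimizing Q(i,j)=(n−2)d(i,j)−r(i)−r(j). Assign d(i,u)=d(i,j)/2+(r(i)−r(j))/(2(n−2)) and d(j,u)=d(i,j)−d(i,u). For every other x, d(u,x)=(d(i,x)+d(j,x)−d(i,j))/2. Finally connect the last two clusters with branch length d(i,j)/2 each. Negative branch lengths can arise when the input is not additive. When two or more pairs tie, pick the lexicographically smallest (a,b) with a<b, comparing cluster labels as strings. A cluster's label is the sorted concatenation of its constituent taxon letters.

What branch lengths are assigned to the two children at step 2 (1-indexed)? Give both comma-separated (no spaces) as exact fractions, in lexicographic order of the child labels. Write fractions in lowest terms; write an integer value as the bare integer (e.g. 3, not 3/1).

55/4,-7/4

1. join C+F (d=12, Q=-109) ⇒ CF; edges |C|=-15/4, |F|=63/4
  updated: d(CF,N)=12, d(CF,S)=61/2
2. join CF+N (d=12, Q=-115/2) ⇒ CFN; edges |CF|=55/4, |N|=-7/4
  updated: d(CFN,S)=67/4
3. join CFN+S (d=67/4) ⇒ CFNS; edges |CFN|=67/8, |S|=67/8
final tree: (((C:-15/4,F:63/4):55/4,N:-7/4):67/8,S:67/8)
total length: 163/4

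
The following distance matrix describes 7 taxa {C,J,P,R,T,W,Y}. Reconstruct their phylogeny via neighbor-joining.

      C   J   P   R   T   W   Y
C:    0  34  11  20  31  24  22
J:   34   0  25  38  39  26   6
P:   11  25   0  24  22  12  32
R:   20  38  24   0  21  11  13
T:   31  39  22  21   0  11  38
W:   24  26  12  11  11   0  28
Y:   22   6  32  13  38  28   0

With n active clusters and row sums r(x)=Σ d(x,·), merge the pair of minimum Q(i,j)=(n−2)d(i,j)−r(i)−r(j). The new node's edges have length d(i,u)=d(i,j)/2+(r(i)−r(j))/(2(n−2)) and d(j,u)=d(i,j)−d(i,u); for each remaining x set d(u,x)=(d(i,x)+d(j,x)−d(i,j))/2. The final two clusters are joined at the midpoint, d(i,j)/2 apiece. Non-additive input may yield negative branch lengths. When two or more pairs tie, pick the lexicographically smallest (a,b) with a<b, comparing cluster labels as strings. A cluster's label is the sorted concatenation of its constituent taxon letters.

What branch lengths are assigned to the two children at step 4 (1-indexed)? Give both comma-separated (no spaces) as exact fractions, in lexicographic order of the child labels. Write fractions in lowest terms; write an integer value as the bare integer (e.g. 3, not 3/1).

iteration 1: select J,Y (d=6, Q=-277); attach at lengths (59/10, 1/10); label the merged cluster JY
  updated: d(C,JY)=25, d(JY,P)=51/2, d(JY,R)=45/2, d(JY,T)=71/2, d(JY,W)=24
iteration 2: select C,P (d=11, Q=-323/2); attach at lengths (121/16, 55/16); label the merged cluster CP
  updated: d(CP,JY)=79/4, d(CP,R)=33/2, d(CP,T)=21, d(CP,W)=25/2
iteration 3: select T,W (d=11, Q=-114); attach at lengths (21/2, 1/2); label the merged cluster TW
  updated: d(CP,TW)=45/4, d(JY,TW)=97/4, d(R,TW)=21/2
iteration 4: select CP,JY (d=79/4, Q=-149/2); attach at lengths (41/8, 117/8); label the merged cluster CJPY
  updated: d(CJPY,R)=77/8, d(CJPY,TW)=63/8
iteration 5: select CJPY,R (d=77/8, Q=-28); attach at lengths (7/2, 49/8); label the merged cluster CJPRY
  updated: d(CJPRY,TW)=35/8
iteration 6: select CJPRY,TW (d=35/8); attach at lengths (35/16, 35/16); label the merged cluster CJPRTWY
final tree: ((((C:121/16,P:55/16):41/8,(J:59/10,Y:1/10):117/8):7/2,R:49/8):35/16,(T:21/2,W:1/2):35/16)
total length: 247/4

41/8,117/8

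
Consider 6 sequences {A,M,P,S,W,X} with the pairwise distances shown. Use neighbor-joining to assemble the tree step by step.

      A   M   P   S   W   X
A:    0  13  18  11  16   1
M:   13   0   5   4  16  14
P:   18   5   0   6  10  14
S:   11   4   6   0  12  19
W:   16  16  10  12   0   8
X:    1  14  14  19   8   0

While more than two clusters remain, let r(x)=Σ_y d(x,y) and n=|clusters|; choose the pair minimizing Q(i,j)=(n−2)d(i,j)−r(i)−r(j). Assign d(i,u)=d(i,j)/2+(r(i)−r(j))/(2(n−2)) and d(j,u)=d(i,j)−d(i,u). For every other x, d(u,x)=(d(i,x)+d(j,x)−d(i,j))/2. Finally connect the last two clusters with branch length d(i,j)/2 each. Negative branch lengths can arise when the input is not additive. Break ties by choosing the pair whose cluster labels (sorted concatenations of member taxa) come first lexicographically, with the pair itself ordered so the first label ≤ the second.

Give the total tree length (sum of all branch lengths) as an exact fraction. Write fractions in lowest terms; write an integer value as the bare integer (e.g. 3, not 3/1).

397/16

1. join A+X (d=1, Q=-111) ⇒ AX; edges |A|=7/8, |X|=1/8
  updated: d(AX,M)=13, d(AX,P)=31/2, d(AX,S)=29/2, d(AX,W)=23/2
2. join AX+W (d=23/2, Q=-139/2) ⇒ AWX; edges |AX|=79/12, |W|=59/12
  updated: d(AWX,M)=35/4, d(AWX,P)=7, d(AWX,S)=15/2
3. join AWX+P (d=7, Q=-109/4) ⇒ APWX; edges |AWX|=77/16, |P|=35/16
  updated: d(APWX,M)=27/8, d(APWX,S)=13/4
4. join APWX+M (d=27/8, Q=-85/8) ⇒ AMPWX; edges |APWX|=21/16, |M|=33/16
  updated: d(AMPWX,S)=31/16
5. join AMPWX+S (d=31/16) ⇒ AMPSWX; edges |AMPWX|=31/32, |S|=31/32
final tree: (((((A:7/8,X:1/8):79/12,W:59/12):77/16,P:35/16):21/16,M:33/16):31/32,S:31/32)
total length: 397/16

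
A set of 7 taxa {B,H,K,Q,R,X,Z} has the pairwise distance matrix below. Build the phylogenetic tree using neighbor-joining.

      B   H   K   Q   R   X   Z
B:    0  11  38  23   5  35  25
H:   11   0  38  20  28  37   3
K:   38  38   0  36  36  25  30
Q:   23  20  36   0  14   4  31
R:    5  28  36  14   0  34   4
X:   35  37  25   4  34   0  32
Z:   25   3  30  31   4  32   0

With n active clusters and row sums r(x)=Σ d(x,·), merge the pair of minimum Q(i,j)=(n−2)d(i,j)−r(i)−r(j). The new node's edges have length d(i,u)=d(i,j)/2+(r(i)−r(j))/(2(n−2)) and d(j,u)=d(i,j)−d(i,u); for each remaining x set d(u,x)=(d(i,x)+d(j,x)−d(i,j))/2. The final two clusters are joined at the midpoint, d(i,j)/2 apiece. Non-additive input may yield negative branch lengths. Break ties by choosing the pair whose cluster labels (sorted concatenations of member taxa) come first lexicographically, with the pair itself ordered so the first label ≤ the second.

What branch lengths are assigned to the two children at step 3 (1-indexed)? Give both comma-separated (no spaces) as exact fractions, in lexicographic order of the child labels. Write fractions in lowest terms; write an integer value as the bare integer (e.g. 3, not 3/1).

iteration 1: select Q,X (d=4, Q=-275); attach at lengths (-19/10, 59/10); label the merged cluster QX
  updated: d(B,QX)=27, d(H,QX)=53/2, d(K,QX)=57/2, d(QX,R)=22, d(QX,Z)=59/2
iteration 2: select K,QX (d=57/2, Q=-190); attach at lengths (151/8, 77/8); label the merged cluster KQX
  updated: d(B,KQX)=73/4, d(H,KQX)=18, d(KQX,R)=59/4, d(KQX,Z)=31/2
iteration 3: select H,Z (d=3, Q=-197/2); attach at lengths (43/12, -7/12); label the merged cluster HZ
  updated: d(B,HZ)=33/2, d(HZ,KQX)=61/4, d(HZ,R)=29/2
iteration 4: select B,R (d=5, Q=-64); attach at lengths (31/8, 9/8); label the merged cluster BR
  updated: d(BR,HZ)=13, d(BR,KQX)=14
iteration 5: select BR,HZ (d=13, Q=-169/4); attach at lengths (47/8, 57/8); label the merged cluster BHRZ
  updated: d(BHRZ,KQX)=65/8
iteration 6: select BHRZ,KQX (d=65/8); attach at lengths (65/16, 65/16); label the merged cluster BHKQRXZ
final tree: (((B:31/8,R:9/8):47/8,(H:43/12,Z:-7/12):57/8):65/16,(K:151/8,(Q:-19/10,X:59/10):77/8):65/16)
total length: 493/8

43/12,-7/12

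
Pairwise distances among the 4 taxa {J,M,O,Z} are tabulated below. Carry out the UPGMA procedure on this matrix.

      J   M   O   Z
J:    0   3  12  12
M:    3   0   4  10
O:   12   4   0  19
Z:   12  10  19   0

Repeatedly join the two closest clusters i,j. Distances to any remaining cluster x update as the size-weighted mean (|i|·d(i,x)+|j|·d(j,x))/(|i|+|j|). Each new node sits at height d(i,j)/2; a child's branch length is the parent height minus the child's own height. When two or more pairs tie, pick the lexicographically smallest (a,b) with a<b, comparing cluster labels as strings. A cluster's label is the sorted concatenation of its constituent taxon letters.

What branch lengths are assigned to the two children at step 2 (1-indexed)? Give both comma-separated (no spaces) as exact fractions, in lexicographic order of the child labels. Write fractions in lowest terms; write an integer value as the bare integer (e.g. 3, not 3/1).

step 1: merge (J,M) at d=3; branch lengths J→3/2, M→3/2; new cluster JM
  updated: d(JM,O)=8, d(JM,Z)=11
step 2: merge (JM,O) at d=8; branch lengths JM→5/2, O→4; new cluster JMO
  updated: d(JMO,Z)=41/3
step 3: merge (JMO,Z) at d=41/3; branch lengths JMO→17/6, Z→41/6; new cluster JMOZ
final tree: (((J:3/2,M:3/2):5/2,O:4):17/6,Z:41/6)
total length: 115/6

5/2,4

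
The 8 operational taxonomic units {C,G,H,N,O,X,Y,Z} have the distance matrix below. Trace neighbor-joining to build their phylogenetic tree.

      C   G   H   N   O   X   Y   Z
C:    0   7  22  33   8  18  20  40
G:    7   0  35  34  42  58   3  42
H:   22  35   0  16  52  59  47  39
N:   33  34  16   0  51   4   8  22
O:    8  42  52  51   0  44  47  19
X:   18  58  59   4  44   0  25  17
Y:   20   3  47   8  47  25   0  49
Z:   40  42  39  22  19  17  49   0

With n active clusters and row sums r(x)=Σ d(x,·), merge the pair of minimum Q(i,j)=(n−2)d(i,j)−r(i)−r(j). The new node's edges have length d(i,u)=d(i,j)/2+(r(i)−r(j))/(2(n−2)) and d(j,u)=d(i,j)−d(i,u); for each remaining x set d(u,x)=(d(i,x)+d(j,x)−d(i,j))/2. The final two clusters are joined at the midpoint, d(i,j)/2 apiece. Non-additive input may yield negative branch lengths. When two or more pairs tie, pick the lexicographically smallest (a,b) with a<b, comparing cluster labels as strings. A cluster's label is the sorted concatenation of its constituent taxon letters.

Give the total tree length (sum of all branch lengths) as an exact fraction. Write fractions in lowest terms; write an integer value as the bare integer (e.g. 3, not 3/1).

step 1: merge (G,Y) at d=3, Q=-402; branch lengths G→10/3, Y→-1/3; new cluster GY
  updated: d(C,GY)=12, d(GY,H)=79/2, d(GY,N)=39/2, d(GY,O)=43, d(GY,X)=40, d(GY,Z)=44
step 2: merge (C,O) at d=8, Q=-310; branch lengths C→-22/5, O→62/5; new cluster CO
  updated: d(CO,GY)=47/2, d(CO,H)=33, d(CO,N)=38, d(CO,X)=27, d(CO,Z)=51/2
step 3: merge (N,X) at d=4, Q=-461/2; branch lengths N→-63/16, X→127/16; new cluster NX
  updated: d(CO,NX)=61/2, d(GY,NX)=111/4, d(H,NX)=71/2, d(NX,Z)=35/2
step 4: merge (NX,Z) at d=35/2, Q=-739/4; branch lengths NX→151/24, Z→269/24; new cluster NXZ
  updated: d(CO,NXZ)=77/4, d(GY,NXZ)=217/8, d(H,NXZ)=57/2
step 5: merge (CO,GY) at d=47/2, Q=-951/8; branch lengths CO→261/32, GY→491/32; new cluster CGOY
  updated: d(CGOY,H)=49/2, d(CGOY,NXZ)=183/16
step 6: merge (CGOY,H) at d=49/2, Q=-1031/16; branch lengths CGOY→119/32, H→665/32; new cluster CGHOY
  updated: d(CGHOY,NXZ)=247/32
step 7: merge (CGHOY,NXZ) at d=247/32; branch lengths CGHOY→247/64, NXZ→247/64; new cluster CGHNOXYZ
final tree: ((((C:-22/5,O:62/5):261/32,(G:10/3,Y:-1/3):491/32):119/32,H:665/32):247/64,((N:-63/16,X:127/16):151/24,Z:269/24):247/64)
total length: 2823/32

2823/32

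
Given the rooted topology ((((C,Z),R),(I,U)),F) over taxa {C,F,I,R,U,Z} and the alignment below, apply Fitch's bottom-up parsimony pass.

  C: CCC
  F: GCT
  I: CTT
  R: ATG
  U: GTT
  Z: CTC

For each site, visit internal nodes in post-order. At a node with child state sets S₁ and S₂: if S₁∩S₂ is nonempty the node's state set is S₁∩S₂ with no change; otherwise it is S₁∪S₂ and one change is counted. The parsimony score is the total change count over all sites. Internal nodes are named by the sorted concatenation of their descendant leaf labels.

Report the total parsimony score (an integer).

7

CZ@0: {C} ∩ {C} = {C} (intersection, +0)
CRZ@0: {C} ∪ {A} = {A,C} (union, +1)
IU@0: {C} ∪ {G} = {C,G} (union, +1)
CIRUZ@0: {A,C} ∩ {C,G} = {C} (intersection, +0)
CFIRUZ@0: {C} ∪ {G} = {C,G} (union, +1)
CZ@1: {C} ∪ {T} = {C,T} (union, +1)
CRZ@1: {C,T} ∩ {T} = {T} (intersection, +0)
IU@1: {T} ∩ {T} = {T} (intersection, +0)
CIRUZ@1: {T} ∩ {T} = {T} (intersection, +0)
CFIRUZ@1: {T} ∪ {C} = {C,T} (union, +1)
CZ@2: {C} ∩ {C} = {C} (intersection, +0)
CRZ@2: {C} ∪ {G} = {C,G} (union, +1)
IU@2: {T} ∩ {T} = {T} (intersection, +0)
CIRUZ@2: {C,G} ∪ {T} = {C,G,T} (union, +1)
CFIRUZ@2: {C,G,T} ∩ {T} = {T} (intersection, +0)
per-site changes: [3, 2, 2]; total = 7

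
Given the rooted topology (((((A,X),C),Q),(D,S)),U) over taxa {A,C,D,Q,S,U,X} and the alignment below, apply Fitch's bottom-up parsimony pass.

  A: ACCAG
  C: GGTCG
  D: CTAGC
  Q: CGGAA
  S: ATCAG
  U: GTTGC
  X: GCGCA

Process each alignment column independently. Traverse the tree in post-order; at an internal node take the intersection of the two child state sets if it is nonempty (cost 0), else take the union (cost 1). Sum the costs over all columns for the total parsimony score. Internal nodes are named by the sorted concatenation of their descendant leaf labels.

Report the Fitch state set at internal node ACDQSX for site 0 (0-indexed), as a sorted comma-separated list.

[col 0] AX: children A:{A}, X:{G} ∪→ {A,G}; cost 1
[col 0] ACX: children AX:{A,G}, C:{G} ∩→ {G}; cost 0
[col 0] ACQX: children ACX:{G}, Q:{C} ∪→ {C,G}; cost 1
[col 0] DS: children D:{C}, S:{A} ∪→ {A,C}; cost 1
[col 0] ACDQSX: children ACQX:{C,G}, DS:{A,C} ∩→ {C}; cost 0
[col 0] ACDQSUX: children ACDQSX:{C}, U:{G} ∪→ {C,G}; cost 1
[col 1] AX: children A:{C}, X:{C} ∩→ {C}; cost 0
[col 1] ACX: children AX:{C}, C:{G} ∪→ {C,G}; cost 1
[col 1] ACQX: children ACX:{C,G}, Q:{G} ∩→ {G}; cost 0
[col 1] DS: children D:{T}, S:{T} ∩→ {T}; cost 0
[col 1] ACDQSX: children ACQX:{G}, DS:{T} ∪→ {G,T}; cost 1
[col 1] ACDQSUX: children ACDQSX:{G,T}, U:{T} ∩→ {T}; cost 0
[col 2] AX: children A:{C}, X:{G} ∪→ {C,G}; cost 1
[col 2] ACX: children AX:{C,G}, C:{T} ∪→ {C,G,T}; cost 1
[col 2] ACQX: children ACX:{C,G,T}, Q:{G} ∩→ {G}; cost 0
[col 2] DS: children D:{A}, S:{C} ∪→ {A,C}; cost 1
[col 2] ACDQSX: children ACQX:{G}, DS:{A,C} ∪→ {A,C,G}; cost 1
[col 2] ACDQSUX: children ACDQSX:{A,C,G}, U:{T} ∪→ {A,C,G,T}; cost 1
[col 3] AX: children A:{A}, X:{C} ∪→ {A,C}; cost 1
[col 3] ACX: children AX:{A,C}, C:{C} ∩→ {C}; cost 0
[col 3] ACQX: children ACX:{C}, Q:{A} ∪→ {A,C}; cost 1
[col 3] DS: children D:{G}, S:{A} ∪→ {A,G}; cost 1
[col 3] ACDQSX: children ACQX:{A,C}, DS:{A,G} ∩→ {A}; cost 0
[col 3] ACDQSUX: children ACDQSX:{A}, U:{G} ∪→ {A,G}; cost 1
[col 4] AX: children A:{G}, X:{A} ∪→ {A,G}; cost 1
[col 4] ACX: children AX:{A,G}, C:{G} ∩→ {G}; cost 0
[col 4] ACQX: children ACX:{G}, Q:{A} ∪→ {A,G}; cost 1
[col 4] DS: children D:{C}, S:{G} ∪→ {C,G}; cost 1
[col 4] ACDQSX: children ACQX:{A,G}, DS:{C,G} ∩→ {G}; cost 0
[col 4] ACDQSUX: children ACDQSX:{G}, U:{C} ∪→ {C,G}; cost 1
per-site changes: [4, 2, 5, 4, 4]; total = 19

C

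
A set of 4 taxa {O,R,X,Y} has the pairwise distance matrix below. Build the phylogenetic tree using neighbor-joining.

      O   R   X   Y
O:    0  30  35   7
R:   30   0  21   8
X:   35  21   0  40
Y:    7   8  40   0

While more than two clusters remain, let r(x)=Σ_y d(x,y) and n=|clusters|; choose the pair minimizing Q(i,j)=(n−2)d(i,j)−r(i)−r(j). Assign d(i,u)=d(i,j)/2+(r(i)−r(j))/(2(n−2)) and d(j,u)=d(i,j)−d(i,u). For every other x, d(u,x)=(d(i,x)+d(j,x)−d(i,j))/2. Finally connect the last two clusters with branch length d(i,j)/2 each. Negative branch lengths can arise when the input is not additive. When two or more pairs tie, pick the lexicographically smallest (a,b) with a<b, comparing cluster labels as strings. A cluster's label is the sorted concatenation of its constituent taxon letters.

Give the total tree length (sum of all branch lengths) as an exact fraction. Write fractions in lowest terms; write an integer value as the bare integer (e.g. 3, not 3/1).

169/4

step 1: merge (O,Y) at d=7, Q=-113; branch lengths O→31/4, Y→-3/4; new cluster OY
  updated: d(OY,R)=31/2, d(OY,X)=34
step 2: merge (OY,R) at d=31/2, Q=-141/2; branch lengths OY→57/4, R→5/4; new cluster ORY
  updated: d(ORY,X)=79/4
step 3: merge (ORY,X) at d=79/4; branch lengths ORY→79/8, X→79/8; new cluster ORXY
final tree: (((O:31/4,Y:-3/4):57/4,R:5/4):79/8,X:79/8)
total length: 169/4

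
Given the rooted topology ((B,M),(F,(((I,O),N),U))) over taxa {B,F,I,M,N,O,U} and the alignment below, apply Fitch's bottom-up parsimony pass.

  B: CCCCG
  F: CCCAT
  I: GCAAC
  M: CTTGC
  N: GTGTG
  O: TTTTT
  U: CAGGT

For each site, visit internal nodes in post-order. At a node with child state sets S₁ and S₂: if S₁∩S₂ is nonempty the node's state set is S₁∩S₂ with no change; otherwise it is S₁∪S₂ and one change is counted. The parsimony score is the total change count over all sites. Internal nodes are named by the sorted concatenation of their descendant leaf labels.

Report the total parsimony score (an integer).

BM@0: {C} ∩ {C} = {C} (intersection, +0)
IO@0: {G} ∪ {T} = {G,T} (union, +1)
INO@0: {G,T} ∩ {G} = {G} (intersection, +0)
INOU@0: {G} ∪ {C} = {C,G} (union, +1)
FINOU@0: {C} ∩ {C,G} = {C} (intersection, +0)
BFIMNOU@0: {C} ∩ {C} = {C} (intersection, +0)
BM@1: {C} ∪ {T} = {C,T} (union, +1)
IO@1: {C} ∪ {T} = {C,T} (union, +1)
INO@1: {C,T} ∩ {T} = {T} (intersection, +0)
INOU@1: {T} ∪ {A} = {A,T} (union, +1)
FINOU@1: {C} ∪ {A,T} = {A,C,T} (union, +1)
BFIMNOU@1: {C,T} ∩ {A,C,T} = {C,T} (intersection, +0)
BM@2: {C} ∪ {T} = {C,T} (union, +1)
IO@2: {A} ∪ {T} = {A,T} (union, +1)
INO@2: {A,T} ∪ {G} = {A,G,T} (union, +1)
INOU@2: {A,G,T} ∩ {G} = {G} (intersection, +0)
FINOU@2: {C} ∪ {G} = {C,G} (union, +1)
BFIMNOU@2: {C,T} ∩ {C,G} = {C} (intersection, +0)
BM@3: {C} ∪ {G} = {C,G} (union, +1)
IO@3: {A} ∪ {T} = {A,T} (union, +1)
INO@3: {A,T} ∩ {T} = {T} (intersection, +0)
INOU@3: {T} ∪ {G} = {G,T} (union, +1)
FINOU@3: {A} ∪ {G,T} = {A,G,T} (union, +1)
BFIMNOU@3: {C,G} ∩ {A,G,T} = {G} (intersection, +0)
BM@4: {G} ∪ {C} = {C,G} (union, +1)
IO@4: {C} ∪ {T} = {C,T} (union, +1)
INO@4: {C,T} ∪ {G} = {C,G,T} (union, +1)
INOU@4: {C,G,T} ∩ {T} = {T} (intersection, +0)
FINOU@4: {T} ∩ {T} = {T} (intersection, +0)
BFIMNOU@4: {C,G} ∪ {T} = {C,G,T} (union, +1)
per-site changes: [2, 4, 4, 4, 4]; total = 18

18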